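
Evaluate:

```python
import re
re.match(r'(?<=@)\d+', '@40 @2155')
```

`re.match` won't scan ahead — the pattern has to work from the very first character.
Here the string doesn't start with a match, so the call returns None.

None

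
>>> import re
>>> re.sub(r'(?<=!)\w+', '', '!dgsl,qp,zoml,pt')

The positive lookaround only admits positions where the adjacent text matches; those characters stay outside the span.
Each match is replaced by ''.

'!,qp,zoml,pt'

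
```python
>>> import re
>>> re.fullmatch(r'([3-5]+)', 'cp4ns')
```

None

`re.fullmatch` requires the pattern to consume the entire string.
Here there's no way to consume every character, so the call returns None.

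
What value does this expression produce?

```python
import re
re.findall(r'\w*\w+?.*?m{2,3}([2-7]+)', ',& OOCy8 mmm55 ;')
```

Pattern: zero or more of a word character, then one or more of a word character (lazy); then zero or more of any character (lazy), then 2 to 3 of the literal 'm'; then one or more of a character in [2-7] (captured).
Walking the string: at [3:14] match 'OOCy8 mmm55', group 1 = '55'.
One capturing group, so `findall` returns just the captured substring from the one match — 1 in all.

['55']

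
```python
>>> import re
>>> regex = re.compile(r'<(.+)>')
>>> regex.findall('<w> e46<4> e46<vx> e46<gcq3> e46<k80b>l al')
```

Walking the string: at [0:38] match '<w> e46<4> e46<vx> e46<gcq3> e46<k80b>', group 1 = 'w> e46<4> e46<vx> e46<gcq3> e46<k80b'.
One capturing group, so `findall` returns just the captured substring from the one match — 1 in all.

['w> e46<4> e46<vx> e46<gcq3> e46<k80b']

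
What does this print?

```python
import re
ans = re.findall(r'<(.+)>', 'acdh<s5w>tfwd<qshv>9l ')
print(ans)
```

['s5w>tfwd<qshv']

Matches: at [4:19] match '<s5w>tfwd<qshv>', group 1 = 's5w>tfwd<qshv'.
One capturing group, so `findall` returns just the captured substring from the one match — 1 in all.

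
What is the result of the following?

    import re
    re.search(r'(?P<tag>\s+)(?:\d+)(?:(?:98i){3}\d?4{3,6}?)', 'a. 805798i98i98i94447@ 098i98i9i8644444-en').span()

The pattern matches one or more of whitespace (captured as 'tag'); then one or more of a digit (non-capturing group); then the literal '98i' repeated 3 times, then optionally a digit, then 3 to 6 of a literal '4' (lazy) (non-capturing group).
`re.search` tries every starting position until one works.
The match spans [2:20] → ' 805798i98i98i9444'.
Captured: group 1 = ' '.

(2, 20)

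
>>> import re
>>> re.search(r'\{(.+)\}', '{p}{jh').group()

`search` walks the string left to right and returns the first match it finds.
The match spans [0:3] → '{p}'.
Captured: group 1 = 'p'.

'{p}'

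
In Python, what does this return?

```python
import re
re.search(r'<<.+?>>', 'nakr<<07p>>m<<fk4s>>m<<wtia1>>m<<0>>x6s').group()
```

'<<07p>>'

Lazy quantifiers expand one character at a time until the remainder of the pattern can match.
Unlike `match`, `search` isn't anchored — it looks for the pattern anywhere in the string.
The match spans [4:11] → '<<07p>>'.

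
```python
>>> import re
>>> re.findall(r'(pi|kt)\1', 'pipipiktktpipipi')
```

['pi', 'kt', 'pi']

`\1` has to match the exact text group 1 already captured.
Because there's exactly one group, `findall` drops the full match and keeps group 1 from each hit.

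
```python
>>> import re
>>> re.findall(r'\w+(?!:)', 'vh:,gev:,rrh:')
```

['v', 'ge', 'rr']

The negative lookahead/lookbehind blocks any match where the forbidden context is present.
With no groups in the pattern, `findall` gives back each whole match — 3 here.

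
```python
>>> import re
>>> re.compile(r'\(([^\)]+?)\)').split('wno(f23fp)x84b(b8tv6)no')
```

The group in the pattern means `split` returns the separators' captures alongside the pieces.

['wno', 'f23fp', 'x84b', 'b8tv6', 'no']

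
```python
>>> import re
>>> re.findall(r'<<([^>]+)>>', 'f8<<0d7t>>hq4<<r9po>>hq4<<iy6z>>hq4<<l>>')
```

['0d7t', 'r9po', 'iy6z', 'l']

Walking the string: at [2:10] match '<<0d7t>>', group 1 = '0d7t'; at [13:21] match '<<r9po>>', group 1 = 'r9po'; at [24:32] match '<<iy6z>>', group 1 = 'iy6z'; at [35:40] match '<<l>>', group 1 = 'l'.
`findall` collects group 1 from each match (4 total).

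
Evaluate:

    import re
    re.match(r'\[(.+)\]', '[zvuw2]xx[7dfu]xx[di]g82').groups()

The match spans [0:21] → '[zvuw2]xx[7dfu]xx[di]'.
Captured: group 1 = 'zvuw2]xx[7dfu]xx[di'.

('zvuw2]xx[7dfu]xx[di',)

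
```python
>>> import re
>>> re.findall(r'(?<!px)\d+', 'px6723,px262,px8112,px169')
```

The negative lookahead/lookbehind blocks any match where the forbidden context is present.
No capturing groups, so `findall` returns the 4 full match strings.

['723', '62', '112', '69']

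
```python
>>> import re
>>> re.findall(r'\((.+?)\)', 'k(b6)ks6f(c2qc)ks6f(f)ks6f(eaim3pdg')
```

['b6', 'c2qc', 'f']

Scanning left to right: at [1:5] match '(b6)', group 1 = 'b6'; at [9:15] match '(c2qc)', group 1 = 'c2qc'; at [19:22] match '(f)', group 1 = 'f'.
With a single group, `findall` returns only what that group captured — 3 items.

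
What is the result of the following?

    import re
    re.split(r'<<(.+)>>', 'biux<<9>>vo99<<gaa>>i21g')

['biux', '9>>vo99<<gaa', 'i21g']

Matches to split on: at [4:20] → '<<9>>vo99<<gaa>>'.
With a capturing group present, the delimiter's captured portion is kept in the result list.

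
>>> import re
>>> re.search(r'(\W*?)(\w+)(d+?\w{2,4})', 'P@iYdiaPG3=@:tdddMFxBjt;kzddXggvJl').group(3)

'diaPG'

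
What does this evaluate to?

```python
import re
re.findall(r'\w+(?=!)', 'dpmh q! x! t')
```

['q', 'x']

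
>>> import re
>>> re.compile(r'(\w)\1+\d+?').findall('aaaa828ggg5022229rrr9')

`\1` has to match the exact text group 1 already captured.
With a single group, `findall` returns only what that group captured — 4 items.

['a', 'g', '2', 'r']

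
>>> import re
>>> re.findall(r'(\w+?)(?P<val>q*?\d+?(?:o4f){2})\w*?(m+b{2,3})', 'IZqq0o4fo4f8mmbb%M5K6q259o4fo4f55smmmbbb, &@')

[('IZ', 'qq0o4fo4f', 'mmbb'), ('M5K6', 'q259o4fo4f', 'mmmbbb')]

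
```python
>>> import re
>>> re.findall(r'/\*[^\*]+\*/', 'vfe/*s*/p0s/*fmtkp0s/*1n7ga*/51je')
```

['/*s*/', '/*1n7ga*/']

Scanning left to right: at [3:8] → '/*s*/'; at [20:29] → '/*1n7ga*/'.
`findall` yields the raw match text (2 of them) because the pattern has no groups.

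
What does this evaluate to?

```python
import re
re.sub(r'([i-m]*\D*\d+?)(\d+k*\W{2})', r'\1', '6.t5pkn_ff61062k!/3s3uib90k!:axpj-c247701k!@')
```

'6.t5pkn_ff63s3uib9axpj-c2'

With the lazy modifier that quantifier settles for the fewest repetitions that let the rest of the pattern succeed (the atoms after it are unaffected and can still be greedy).
The replacement refers to a captured group, so each match is rewritten using its own captured text.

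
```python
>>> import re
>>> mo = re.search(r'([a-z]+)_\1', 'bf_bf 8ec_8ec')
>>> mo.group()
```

'bf_bf'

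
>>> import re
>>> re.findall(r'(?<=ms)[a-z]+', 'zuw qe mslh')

Because the assertion is zero-width, the text it checks is not consumed and won't appear in the result.
Matches: at [9:11] → 'lh'.
Since nothing is captured, `findall` lists the 1 matched substring directly.

['lh']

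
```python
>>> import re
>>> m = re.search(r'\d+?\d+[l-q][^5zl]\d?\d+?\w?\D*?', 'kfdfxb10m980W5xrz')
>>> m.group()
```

'10m980W'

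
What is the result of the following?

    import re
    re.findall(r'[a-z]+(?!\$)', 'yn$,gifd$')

`(?!…)`/`(?<!…)` only lets a position through if the neighbouring text does NOT match; no characters are consumed.
No capturing groups, so `findall` returns the 2 full match strings.

['y', 'gif']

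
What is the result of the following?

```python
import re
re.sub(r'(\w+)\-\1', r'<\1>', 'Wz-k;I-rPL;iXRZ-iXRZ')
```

'Wz-k;I-rPL;<iXRZ>'

The backreference `\1` re-matches whatever the first group consumed, character for character.
Matches: at [11:20] → 'iXRZ-iXRZ'.
The replacement refers to a captured group, so each match is rewritten using its own captured text.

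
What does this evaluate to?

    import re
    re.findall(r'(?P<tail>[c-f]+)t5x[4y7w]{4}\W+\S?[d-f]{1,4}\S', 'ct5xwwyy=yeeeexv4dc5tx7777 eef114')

['c']

`findall` collects group 1 from the one match (1 total).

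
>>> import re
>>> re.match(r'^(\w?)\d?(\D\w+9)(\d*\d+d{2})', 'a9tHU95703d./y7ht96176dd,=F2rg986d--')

None

This matches anchored at the start of the string; then optionally a word character (captured); then optionally a digit; then a non-digit, then one or more of a word character, then a literal '9' (captured); then zero or more of a digit, then one or more of a digit, then exactly 2 of the literal 'd' (captured).
`re.match` only tries the pattern at the start of the string.
Here position 0 doesn't satisfy it, so the call returns None.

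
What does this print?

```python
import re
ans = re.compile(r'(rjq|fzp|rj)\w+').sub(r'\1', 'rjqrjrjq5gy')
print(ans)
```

Branches in `(...|...)` are attempted left-to-right; the first branch that allows the whole pattern to succeed is taken.
Each match is replaced using the text its own group 1 captured.

rjq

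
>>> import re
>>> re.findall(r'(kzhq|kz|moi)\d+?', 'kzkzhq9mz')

['kzhq']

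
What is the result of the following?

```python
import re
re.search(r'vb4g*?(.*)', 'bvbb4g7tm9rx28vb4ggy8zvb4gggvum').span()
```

(14, 31)

This matches the literal 'vb4', then zero or more of the literal 'g' (lazy); then zero or more of any character (captured).
The match spans [14:31] → 'vb4ggy8zvb4gggvum'.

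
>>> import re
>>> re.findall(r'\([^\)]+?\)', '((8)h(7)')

['((8)', '(7)']

Since nothing is captured, `findall` lists the 2 matched substrings directly.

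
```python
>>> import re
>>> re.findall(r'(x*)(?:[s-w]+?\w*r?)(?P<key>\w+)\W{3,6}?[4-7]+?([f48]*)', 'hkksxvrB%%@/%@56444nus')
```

The pattern matches zero or more of a literal 'x' (captured); then one or more of a character in [s-w] (lazy), then zero or more of a word character, then optionally a literal 'r' (non-capturing group); then one or more of a word character (captured as 'key'); then 3 to 6 of a non-word character (lazy), then one or more of a character in [4-7] (lazy); then zero or more of one of [f48] (captured).
Walking the string: at [3:15] match 'sxvrB%%@/%@5', groups = ('', 'B', '').
`findall` packs the 3 group values into a tuple for every match.

[('', 'B', '')]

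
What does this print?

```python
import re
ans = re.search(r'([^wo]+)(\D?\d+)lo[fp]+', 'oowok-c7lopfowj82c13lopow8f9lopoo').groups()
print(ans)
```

The match spans [4:12] → 'k-c7lopf'.
Captured: group 1 = 'k-c', group 2 = '7'.

('k-c', '7')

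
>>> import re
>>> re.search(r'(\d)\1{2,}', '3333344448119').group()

'33333'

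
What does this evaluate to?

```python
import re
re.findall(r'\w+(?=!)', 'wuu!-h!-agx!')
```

['wuu', 'h', 'agx']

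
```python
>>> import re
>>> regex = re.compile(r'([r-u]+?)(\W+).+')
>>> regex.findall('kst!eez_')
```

[('st', '!')]

This matches one or more of a character in [r-u] (lazy) (captured); then one or more of a non-word character (captured); then one or more of any character.
With 2 capturing groups, `findall` returns a 2-tuple per match.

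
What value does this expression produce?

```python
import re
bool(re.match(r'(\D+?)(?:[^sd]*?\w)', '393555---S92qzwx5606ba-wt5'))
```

The pattern matches one or more of a non-digit (lazy) (captured); then zero or more of any character except [sd] (lazy), then a word character (non-capturing group).
With `match`, the pattern is implicitly anchored at the beginning.
Here position 0 doesn't satisfy it, so the call returns None, and `bool(None)` is False.

False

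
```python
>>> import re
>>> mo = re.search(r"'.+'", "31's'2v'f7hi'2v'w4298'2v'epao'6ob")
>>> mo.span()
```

Unlike `match`, `search` isn't anchored — it looks for the pattern anywhere in the string.
The match spans [2:30] → "'s'2v'f7hi'2v'w4298'2v'epao'".

(2, 30)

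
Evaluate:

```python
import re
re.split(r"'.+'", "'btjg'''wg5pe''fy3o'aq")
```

['', 'aq']

Matches to split on: at [0:20] → "'btjg'''wg5pe''fy3o'".
`split` removes every match and returns the 2 fragments in between.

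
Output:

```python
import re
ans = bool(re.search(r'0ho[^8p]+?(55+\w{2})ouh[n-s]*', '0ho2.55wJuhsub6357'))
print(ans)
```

False

This matches the literal '0ho', then one or more of any character except [8p] (lazy); then a literal '5', then one or more of the literal '5', then exactly 2 of a word character (captured); then the literal 'ouh', then zero or more of a character in [n-s].
Here no position works, so the call returns None, and `bool(None)` is False.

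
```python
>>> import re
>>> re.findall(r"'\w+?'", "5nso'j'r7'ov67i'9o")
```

Scanning left to right: at [4:7] → "'j'"; at [9:16] → "'ov67i'".
With no groups in the pattern, `findall` gives back each whole match — 2 here.

["'j'", "'ov67i'"]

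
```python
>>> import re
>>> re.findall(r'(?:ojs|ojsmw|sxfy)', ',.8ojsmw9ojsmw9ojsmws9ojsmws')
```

Branches in `(...|...)` are attempted left-to-right; the first branch that allows the whole pattern to succeed is taken.
`findall` yields the raw match text (4 of them) because the pattern has no groups.

['ojs', 'ojs', 'ojs', 'ojs']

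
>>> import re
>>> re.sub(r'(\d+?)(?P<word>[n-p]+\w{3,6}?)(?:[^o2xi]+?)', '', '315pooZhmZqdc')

'qdc'

Pattern: one or more of a digit (lazy) (captured); then one or more of a character in [n-p], then 3 to 6 of a word character (lazy) (captured as 'word'); then one or more of any character except [o2xi] (lazy) (non-capturing group).
With the lazy modifier that quantifier settles for the fewest repetitions that let the rest of the pattern succeed (the atoms after it are unaffected and can still be greedy).
Matches: at [0:10] → '315pooZhmZ'.
Each match is replaced by ''.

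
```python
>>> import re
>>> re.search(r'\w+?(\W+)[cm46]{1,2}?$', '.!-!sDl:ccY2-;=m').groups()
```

('-;=',)

This matches one or more of a word character (lazy); then one or more of a non-word character (captured); then 1 to 2 of one of [cm46] (lazy); then anchored at the end.
`search` walks the string left to right and returns the first match it finds.
The match spans [8:16] → 'ccY2-;=m'.
Captured: group 1 = '-;='.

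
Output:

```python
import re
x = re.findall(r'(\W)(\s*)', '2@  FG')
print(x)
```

[('@', '  ')]

Pattern: a non-word character (captured); then zero or more of whitespace (captured).
Walking the string: at [1:4] match '@  ', groups = ('@', '  ').
With 2 capturing groups, `findall` returns a 2-tuple per match.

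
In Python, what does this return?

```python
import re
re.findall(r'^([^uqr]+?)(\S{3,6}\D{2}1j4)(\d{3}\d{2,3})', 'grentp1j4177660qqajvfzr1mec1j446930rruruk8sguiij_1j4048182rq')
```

Pattern: anchored at the start of the string; then one or more of any character except [uqr] (lazy) (captured); then 3 to 6 of a non-whitespace character, then exactly 2 of a non-digit, then the literal '1j4' (captured); then exactly 3 of a digit, then 2 to 3 of a digit (captured).
Multiple groups make `findall` return tuples — one 3-tuple for the one match.

[('g', 'rentp1j4', '177660')]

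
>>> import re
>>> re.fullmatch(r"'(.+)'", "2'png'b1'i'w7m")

`fullmatch` succeeds only if the pattern covers the string from start to end.
Here there's no way to consume every character, so the call returns None.

None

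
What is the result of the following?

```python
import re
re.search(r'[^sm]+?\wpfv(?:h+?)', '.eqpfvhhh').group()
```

Pattern: one or more of any character except [sm] (lazy); then a word character, then the literal 'pfv'; then one or more of a literal 'h' (lazy) (non-capturing group).
A non-greedy quantifier consumes as few characters as it can — just enough that the remainder of the pattern still matches from where it stops; whatever follows it matches normally.
Unlike `match`, `search` isn't anchored — it looks for the pattern anywhere in the string.
The match spans [0:7] → '.eqpfvh'.

'.eqpfvh'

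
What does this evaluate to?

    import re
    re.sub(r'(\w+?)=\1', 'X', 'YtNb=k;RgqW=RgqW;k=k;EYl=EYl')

'YtNb=k;X;X;X'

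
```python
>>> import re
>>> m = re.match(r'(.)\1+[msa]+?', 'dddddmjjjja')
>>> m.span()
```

`match` is anchored at position 0; if the pattern doesn't fit there, it returns None.
The match spans [0:6] → 'dddddm'.

(0, 6)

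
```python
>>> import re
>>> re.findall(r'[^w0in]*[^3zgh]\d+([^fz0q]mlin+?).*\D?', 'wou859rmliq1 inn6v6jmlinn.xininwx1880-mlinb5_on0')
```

['jmlin']

Pattern: zero or more of any character except [w0in], then any character except [3zgh]; then one or more of a digit; then any character except [fz0q], then the literal 'mli', then one or more of a literal 'n' (lazy) (captured); then zero or more of any character, then optionally a non-digit.
Matches: at [16:48] match '6v6jmlinn.xininwx1880-mlinb5_on0', group 1 = 'jmlin'.
Because there's exactly one group, `findall` drops the full match and keeps group 1 from the one hit.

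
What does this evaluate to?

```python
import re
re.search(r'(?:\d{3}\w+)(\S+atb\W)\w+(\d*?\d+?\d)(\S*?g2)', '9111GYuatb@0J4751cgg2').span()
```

(0, 21)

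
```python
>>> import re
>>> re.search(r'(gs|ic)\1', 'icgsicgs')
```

None

`\1` has to match the exact text group 1 already captured.
`re.search` scans for the first position where the pattern succeeds.
Here the pattern never matches, so the call returns None.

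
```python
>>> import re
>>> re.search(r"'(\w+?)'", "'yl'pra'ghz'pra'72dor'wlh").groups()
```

('yl',)

`search` walks the string left to right and returns the first match it finds.
The match spans [0:4] → "'yl'".
Captured: group 1 = 'yl'.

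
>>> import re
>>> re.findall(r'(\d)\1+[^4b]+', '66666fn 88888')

`\1` has to match the exact text group 1 already captured.
With a single group, `findall` returns only what that group captured — 1 item.

['6']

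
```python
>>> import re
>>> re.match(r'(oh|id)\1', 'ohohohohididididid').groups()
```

('oh',)

The match spans [0:4] → 'ohoh'.
Captured: group 1 = 'oh'.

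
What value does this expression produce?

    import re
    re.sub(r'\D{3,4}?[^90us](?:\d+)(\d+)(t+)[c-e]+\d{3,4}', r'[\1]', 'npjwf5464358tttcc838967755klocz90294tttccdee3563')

This matches 3 to 4 of a non-digit (lazy), then any character except [90us]; then one or more of a digit (non-capturing group); then one or more of a digit (captured); then one or more of a literal 't' (captured); then one or more of a character in [c-e], then 3 to 4 of a digit.
Matches: at [0:21] → 'npjwf5464358tttcc8389'; at [26:48] → 'klocz90294tttccdee3563'.
`\1` in the replacement pulls in group 1's text for each match.

'[8]67755[4]'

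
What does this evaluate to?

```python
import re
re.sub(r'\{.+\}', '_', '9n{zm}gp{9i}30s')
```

'9n_30s'

Matches: at [2:12] → '{zm}gp{9i}'.
`sub` substitutes '_' at each match site.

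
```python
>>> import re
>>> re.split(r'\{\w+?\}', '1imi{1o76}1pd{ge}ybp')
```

['1imi', '1pd', 'ybp']

Splitting on the pattern gives 3 pieces.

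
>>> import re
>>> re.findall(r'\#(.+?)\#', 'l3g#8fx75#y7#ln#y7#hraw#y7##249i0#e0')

['8fx75', 'ln', 'hraw', '#249i0']

Scanning left to right: at [3:10] match '#8fx75#', group 1 = '8fx75'; at [12:16] match '#ln#', group 1 = 'ln'; at [18:24] match '#hraw#', group 1 = 'hraw'; at [26:34] match '##249i0#', group 1 = '#249i0'.
One capturing group, so `findall` returns just the captured substring from each match — 4 in all.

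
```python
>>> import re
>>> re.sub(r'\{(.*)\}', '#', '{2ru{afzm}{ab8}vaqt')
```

'#vaqt'

Each match is replaced by '#'.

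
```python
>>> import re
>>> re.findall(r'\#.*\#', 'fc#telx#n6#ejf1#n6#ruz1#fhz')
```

['#telx#n6#ejf1#n6#ruz1#']

Walking the string: at [2:24] → '#telx#n6#ejf1#n6#ruz1#'.
`findall` yields the raw match text (1 of them) because the pattern has no groups.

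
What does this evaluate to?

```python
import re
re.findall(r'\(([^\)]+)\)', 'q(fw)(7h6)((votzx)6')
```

Matches: at [1:5] match '(fw)', group 1 = 'fw'; at [5:10] match '(7h6)', group 1 = '7h6'; at [10:18] match '((votzx)', group 1 = '(votzx'.
Because there's exactly one group, `findall` drops the full match and keeps group 1 from each hit.

['fw', '7h6', '(votzx']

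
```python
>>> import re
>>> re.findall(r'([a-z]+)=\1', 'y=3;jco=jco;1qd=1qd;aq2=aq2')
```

['jco']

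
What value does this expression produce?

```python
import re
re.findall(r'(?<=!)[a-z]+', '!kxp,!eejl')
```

The positive lookaround only admits positions where the adjacent text matches; those characters stay outside the span.
Walking the string: at [1:4] → 'kxp'; at [6:10] → 'eejl'.
No capturing groups, so `findall` returns the 2 full match strings.

['kxp', 'eejl']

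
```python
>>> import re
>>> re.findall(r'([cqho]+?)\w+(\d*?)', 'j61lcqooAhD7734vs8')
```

The pattern matches one or more of one of [cqho] (lazy) (captured); then one or more of a word character; then zero or more of a digit (lazy) (captured).
Lazy quantifiers expand one character at a time until the remainder of the pattern can match.
Matches: at [4:18] match 'cqooAhD7734vs8', groups = ('c', '').
With 2 capturing groups, `findall` returns a 2-tuple per match.

[('c', '')]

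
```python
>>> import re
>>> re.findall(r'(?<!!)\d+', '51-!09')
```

A negative assertion filters positions out without eating any characters.
Scanning left to right: at [0:2] → '51'; at [5:6] → '9'.
With no groups in the pattern, `findall` gives back each whole match — 2 here.

['51', '9']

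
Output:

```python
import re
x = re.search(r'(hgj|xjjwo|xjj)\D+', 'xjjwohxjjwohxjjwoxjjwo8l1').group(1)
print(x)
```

xjjwo

The match spans [0:22] → 'xjjwohxjjwohxjjwoxjjwo'.
Captured: group 1 = 'xjjwo'.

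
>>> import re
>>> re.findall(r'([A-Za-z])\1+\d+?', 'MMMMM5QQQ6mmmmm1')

`\1` has to match the exact text group 1 already captured.
Scanning left to right: at [0:6] match 'MMMMM5', group 1 = 'M'; at [6:10] match 'QQQ6', group 1 = 'Q'; at [10:16] match 'mmmmm1', group 1 = 'm'.
`findall` collects group 1 from each match (3 total).

['M', 'Q', 'm']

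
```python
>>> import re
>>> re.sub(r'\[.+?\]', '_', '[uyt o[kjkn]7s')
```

Each match is replaced by '_'.

'_7s'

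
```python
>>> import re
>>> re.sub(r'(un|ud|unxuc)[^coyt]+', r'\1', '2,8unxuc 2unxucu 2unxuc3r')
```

'2,8unc 2uncu 2unc3r'

Alternation isn't longest-match — the leftmost alternative that fits at this position is chosen.
The replacement refers to a captured group, so each match is rewritten using its own captured text.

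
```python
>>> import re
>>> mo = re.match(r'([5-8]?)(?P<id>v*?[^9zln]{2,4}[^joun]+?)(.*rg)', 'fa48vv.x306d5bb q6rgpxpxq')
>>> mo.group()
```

The pattern matches optionally a character in [5-8] (captured); then zero or more of the literal 'v' (lazy), then 2 to 4 of any character except [9zln], then one or more of any character except [joun] (lazy) (captured as 'id'); then zero or more of any character, then the literal 'rg' (captured).
`re.match` won't scan ahead — the pattern has to work from the very first character.
The match spans [0:20] → 'fa48vv.x306d5bb q6rg'.
Captured: group 1 = '', group 2 = 'fa48v', group 3 = 'v.x306d5bb q6rg'.

'fa48vv.x306d5bb q6rg'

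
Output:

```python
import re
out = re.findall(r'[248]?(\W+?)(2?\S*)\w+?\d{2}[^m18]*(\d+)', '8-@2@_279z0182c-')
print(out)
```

[('-', '@2@_279z', '2')]

This matches optionally one of [248]; then one or more of a non-word character (lazy) (captured); then optionally a literal '2', then zero or more of a non-whitespace character (captured); then one or more of a word character (lazy), then exactly 2 of a digit, then zero or more of any character except [m18]; then one or more of a digit (captured).
Walking the string: at [0:14] match '8-@2@_279z0182', groups = ('-', '@2@_279z', '2').
`findall` packs the 3 group values into a tuple for every match.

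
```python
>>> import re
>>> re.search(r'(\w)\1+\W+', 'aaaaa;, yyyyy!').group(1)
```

The backreference `\1` re-matches whatever the first group consumed, character for character.
`search` walks the string left to right and returns the first match it finds.
The match spans [0:8] → 'aaaaa;, '.
Captured: group 1 = 'a'.

'a'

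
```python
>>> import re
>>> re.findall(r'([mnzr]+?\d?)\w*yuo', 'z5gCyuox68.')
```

['z5']

The pattern matches one or more of one of [mnzr] (lazy), then optionally a digit (captured); then zero or more of a word character, then the literal 'yuo'.
Walking the string: at [0:7] match 'z5gCyuo', group 1 = 'z5'.
`findall` collects group 1 from the one match (1 total).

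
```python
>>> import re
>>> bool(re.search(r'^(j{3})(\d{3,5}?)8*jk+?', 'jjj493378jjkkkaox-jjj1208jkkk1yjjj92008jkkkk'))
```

False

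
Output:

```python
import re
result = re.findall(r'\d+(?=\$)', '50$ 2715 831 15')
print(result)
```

Lookahead/lookbehind check context without consuming it, so the matched span excludes the asserted characters.
Since nothing is captured, `findall` lists the 1 matched substring directly.

['50']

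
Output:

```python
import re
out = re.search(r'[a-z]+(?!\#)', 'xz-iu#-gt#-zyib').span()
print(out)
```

(0, 2)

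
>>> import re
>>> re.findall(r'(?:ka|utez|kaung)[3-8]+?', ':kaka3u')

Matches: at [3:6] → 'ka3'.
Since nothing is captured, `findall` lists the 1 matched substring directly.

['ka3']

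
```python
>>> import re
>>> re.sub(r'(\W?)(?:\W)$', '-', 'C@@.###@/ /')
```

The pattern matches optionally a non-word character (captured); then a non-word character (non-capturing group); then anchored at the end.
Matches: at [9:11] → ' /'.
`sub` substitutes '-' at each match site.

'C@@.###@/-'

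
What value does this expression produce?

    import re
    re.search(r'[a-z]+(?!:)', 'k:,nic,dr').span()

`(?!…)`/`(?<!…)` only lets a position through if the neighbouring text does NOT match; no characters are consumed.
`search` walks the string left to right and returns the first match it finds.
The match spans [3:6] → 'nic'.

(3, 6)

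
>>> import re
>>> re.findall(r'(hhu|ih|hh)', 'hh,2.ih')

['hh', 'ih']

Walking the string: at [0:2] match 'hh', group 1 = 'hh'; at [5:7] match 'ih', group 1 = 'ih'.
Because there's exactly one group, `findall` drops the full match and keeps group 1 from each hit.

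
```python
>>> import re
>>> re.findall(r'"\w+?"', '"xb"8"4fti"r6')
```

Walking the string: at [0:4] → '"xb"'; at [5:11] → '"4fti"'.
`findall` yields the raw match text (2 of them) because the pattern has no groups.

['"xb"', '"4fti"']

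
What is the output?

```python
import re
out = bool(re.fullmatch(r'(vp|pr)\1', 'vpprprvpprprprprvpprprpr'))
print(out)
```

`\1` has to match the exact text group 1 already captured.
`fullmatch` succeeds only if the pattern covers the string from start to end.
Here the string isn't matched end-to-end, so the call returns None, and `bool(None)` is False.

False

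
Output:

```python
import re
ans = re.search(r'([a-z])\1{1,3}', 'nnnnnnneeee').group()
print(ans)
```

nnnn

`\1` has to match the exact text group 1 already captured.
The match spans [0:4] → 'nnnn'.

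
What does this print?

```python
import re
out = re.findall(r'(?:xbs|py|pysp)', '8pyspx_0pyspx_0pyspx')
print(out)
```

The regex engine tests alternatives in the order written; an earlier branch that matches wins even if a later one would match more.
Walking the string: at [1:3] → 'py'; at [8:10] → 'py'; at [15:17] → 'py'.
Since nothing is captured, `findall` lists the 3 matched substrings directly.

['py', 'py', 'py']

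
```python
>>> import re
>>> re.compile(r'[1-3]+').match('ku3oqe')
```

The pattern matches one or more of a character in [1-3].
`re.match` only tries the pattern at the start of the string.
Here the string doesn't start with a match, so the call returns None.

None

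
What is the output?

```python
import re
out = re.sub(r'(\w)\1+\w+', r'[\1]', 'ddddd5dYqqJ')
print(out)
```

[d]

`\1` is not a pattern — it's the concrete string captured by group 1, re-applied verbatim.
Each match is replaced using the text its own group 1 captured.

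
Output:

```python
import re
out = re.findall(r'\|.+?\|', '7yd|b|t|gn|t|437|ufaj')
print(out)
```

Lazy quantifiers expand one character at a time until the remainder of the pattern can match.
Scanning left to right: at [3:6] → '|b|'; at [7:11] → '|gn|'; at [12:17] → '|437|'.
Since nothing is captured, `findall` lists the 3 matched substrings directly.

['|b|', '|gn|', '|437|']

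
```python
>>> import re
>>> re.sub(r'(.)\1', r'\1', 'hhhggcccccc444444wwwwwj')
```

'hhgccc444wwwj'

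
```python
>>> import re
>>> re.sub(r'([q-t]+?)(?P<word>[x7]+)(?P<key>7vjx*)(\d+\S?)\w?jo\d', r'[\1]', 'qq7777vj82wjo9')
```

'[qq]'

Pattern: one or more of a character in [q-t] (lazy) (captured); then one or more of one of [x7] (captured as 'word'); then the literal '7vj', then zero or more of a literal 'x' (captured as 'key'); then one or more of a digit, then optionally a non-whitespace character (captured); then optionally a word character, then the literal 'jo', then a digit.
The replacement refers to a captured group, so each match is rewritten using its own captured text.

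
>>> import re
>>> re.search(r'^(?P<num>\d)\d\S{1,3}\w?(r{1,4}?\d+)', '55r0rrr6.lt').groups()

('5', 'r6')

The match spans [0:8] → '55r0rrr6'.
Captured: group 1 = '5', group 2 = 'r6'.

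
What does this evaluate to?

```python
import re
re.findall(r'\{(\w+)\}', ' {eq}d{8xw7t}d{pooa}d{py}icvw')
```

['eq', '8xw7t', 'pooa', 'py']

Scanning left to right: at [1:5] match '{eq}', group 1 = 'eq'; at [6:13] match '{8xw7t}', group 1 = '8xw7t'; at [14:20] match '{pooa}', group 1 = 'pooa'; at [21:25] match '{py}', group 1 = 'py'.
Because there's exactly one group, `findall` drops the full match and keeps group 1 from each hit.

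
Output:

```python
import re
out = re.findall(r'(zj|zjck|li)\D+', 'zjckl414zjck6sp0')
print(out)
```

`|` is ordered: at each position the engine commits to the first alternative that works.
Walking the string: at [0:5] match 'zjckl', group 1 = 'zj'; at [8:12] match 'zjck', group 1 = 'zj'.
One capturing group, so `findall` returns just the captured substring from each match — 2 in all.

['zj', 'zj']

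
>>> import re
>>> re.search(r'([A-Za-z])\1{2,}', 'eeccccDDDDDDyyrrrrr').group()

'cccc'

`\1` is not a pattern — it's the concrete string captured by group 1, re-applied verbatim.
`re.search` scans for the first position where the pattern succeeds.
The match spans [2:6] → 'cccc'.
Captured: group 1 = 'c'.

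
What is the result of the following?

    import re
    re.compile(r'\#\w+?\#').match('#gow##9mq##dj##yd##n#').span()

`match` is anchored at position 0; if the pattern doesn't fit there, it returns None.
The match spans [0:5] → '#gow#'.

(0, 5)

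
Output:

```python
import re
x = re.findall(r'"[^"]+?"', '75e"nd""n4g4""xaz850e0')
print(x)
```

Matches: at [3:7] → '"nd"'; at [7:13] → '"n4g4"'.
With no groups in the pattern, `findall` gives back each whole match — 2 here.

['"nd"', '"n4g4"']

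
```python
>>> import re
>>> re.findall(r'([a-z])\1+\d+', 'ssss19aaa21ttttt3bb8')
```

['s', 'a', 't', 'b']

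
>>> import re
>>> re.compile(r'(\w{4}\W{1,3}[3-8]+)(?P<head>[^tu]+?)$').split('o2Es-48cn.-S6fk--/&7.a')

The group in the pattern means `split` returns the separators' captures alongside the pieces.

['', 'o2Es-48', 'cn.-S6fk--/&7.a', '']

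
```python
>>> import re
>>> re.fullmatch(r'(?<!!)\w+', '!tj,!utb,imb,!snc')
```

None

The negative lookaround is zero-width — it rules out positions where the adjacent text would match, without consuming anything.
`fullmatch` succeeds only if the pattern covers the string from start to end.
Here there's no way to consume every character, so the call returns None.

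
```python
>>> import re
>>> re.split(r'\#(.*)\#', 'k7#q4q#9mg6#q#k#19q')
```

['k7', 'q4q#9mg6#q#k', '19q']

`re.split` interleaves the captured-group text with the surrounding fragments.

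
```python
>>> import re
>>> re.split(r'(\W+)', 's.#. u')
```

Pattern: one or more of a non-word character (captured).
With a capturing group present, the delimiter's captured portion is kept in the result list.

['s', '.#. ', 'u']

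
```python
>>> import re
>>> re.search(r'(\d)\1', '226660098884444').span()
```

(0, 2)

After group 1 captures some text, `\1` only succeeds where that same text appears again.
`search` walks the string left to right and returns the first match it finds.
The match spans [0:2] → '22'.
Captured: group 1 = '2'.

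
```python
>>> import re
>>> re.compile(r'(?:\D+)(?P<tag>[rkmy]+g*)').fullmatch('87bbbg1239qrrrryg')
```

None

This matches one or more of a non-digit (non-capturing group); then one or more of one of [rkmy], then zero or more of a literal 'g' (captured as 'tag').
`fullmatch` succeeds only if the pattern covers the string from start to end.
Here the pattern can't cover the whole string, so the call returns None.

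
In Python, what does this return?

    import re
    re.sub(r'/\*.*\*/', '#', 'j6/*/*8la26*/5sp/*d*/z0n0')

'j6#z0n0'

Every occurrence is swapped for '#'.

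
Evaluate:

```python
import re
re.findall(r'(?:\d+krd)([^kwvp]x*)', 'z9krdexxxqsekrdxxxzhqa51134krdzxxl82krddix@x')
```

['exxx', 'zxx', 'd']

With a single group, `findall` returns only what that group captured — 3 items.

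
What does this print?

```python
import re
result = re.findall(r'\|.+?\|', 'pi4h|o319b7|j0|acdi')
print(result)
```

['|o319b7|']

With the lazy modifier that quantifier settles for the fewest repetitions that let the rest of the pattern succeed (the atoms after it are unaffected and can still be greedy).
Walking the string: at [4:12] → '|o319b7|'.
`findall` yields the raw match text (1 of them) because the pattern has no groups.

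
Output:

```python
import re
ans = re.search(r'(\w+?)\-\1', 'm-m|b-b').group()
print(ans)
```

`\1` is not a pattern — it's the concrete string captured by group 1, re-applied verbatim.
The match spans [0:3] → 'm-m'.

m-m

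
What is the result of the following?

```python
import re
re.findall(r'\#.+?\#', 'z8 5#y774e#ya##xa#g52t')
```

['#y774e#', '##xa#']

`findall` yields the raw match text (2 of them) because the pattern has no groups.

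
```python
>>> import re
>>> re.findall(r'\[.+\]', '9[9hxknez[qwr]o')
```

['[9hxknez[qwr]']

Scanning left to right: at [1:14] → '[9hxknez[qwr]'.
Since nothing is captured, `findall` lists the 1 matched substring directly.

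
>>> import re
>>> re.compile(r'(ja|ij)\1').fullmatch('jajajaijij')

None

For `fullmatch`, every character of the input must be accounted for by the pattern.
Here there's no way to consume every character, so the call returns None.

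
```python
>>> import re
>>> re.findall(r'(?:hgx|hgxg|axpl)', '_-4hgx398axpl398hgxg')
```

Alternation tries branches left to right and keeps the first one that lets the overall match succeed at that position.
Matches: at [3:6] → 'hgx'; at [9:13] → 'axpl'; at [16:19] → 'hgx'.
`findall` yields the raw match text (3 of them) because the pattern has no groups.

['hgx', 'axpl', 'hgx']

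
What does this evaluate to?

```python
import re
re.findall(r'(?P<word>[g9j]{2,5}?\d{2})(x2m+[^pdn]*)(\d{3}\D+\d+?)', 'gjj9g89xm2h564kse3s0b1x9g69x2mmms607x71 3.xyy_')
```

[('9g69', 'x2mmms', '607x7')]

The pattern matches 2 to 5 of one of [g9j] (lazy), then exactly 2 of a digit (captured as 'word'); then the literal 'x2', then one or more of the literal 'm', then zero or more of any character except [pdn] (captured); then exactly 3 of a digit, then one or more of a non-digit, then one or more of a digit (lazy) (captured).
Because the quantifier is non-greedy, it stops expanding at the earliest point where the rest of the pattern can succeed.
Scanning left to right: at [23:38] match '9g69x2mmms607x7', groups = ('9g69', 'x2mmms', '607x7').
With 3 capturing groups, `findall` returns a 3-tuple per match.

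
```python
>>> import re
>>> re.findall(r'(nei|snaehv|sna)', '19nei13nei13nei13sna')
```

['nei', 'nei', 'nei', 'sna']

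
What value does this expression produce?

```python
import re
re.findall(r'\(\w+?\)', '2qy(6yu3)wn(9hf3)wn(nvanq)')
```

['(6yu3)', '(9hf3)', '(nvanq)']

Scanning left to right: at [3:9] → '(6yu3)'; at [11:17] → '(9hf3)'; at [19:26] → '(nvanq)'.
Since nothing is captured, `findall` lists the 3 matched substrings directly.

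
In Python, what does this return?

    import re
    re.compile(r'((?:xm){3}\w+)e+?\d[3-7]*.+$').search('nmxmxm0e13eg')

Pattern: the literal 'xm' repeated 3 times, then one or more of a word character (captured); then one or more of the literal 'e' (lazy), then a digit; then zero or more of a character in [3-7], then one or more of any character; then anchored at the end.
`re.search` scans for the first position where the pattern succeeds.
Here no position works, so the call returns None.

None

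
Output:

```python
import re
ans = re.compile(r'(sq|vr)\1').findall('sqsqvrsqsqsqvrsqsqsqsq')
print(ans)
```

`\1` is not a pattern — it's the concrete string captured by group 1, re-applied verbatim.
Scanning left to right: at [0:4] match 'sqsq', group 1 = 'sq'; at [6:10] match 'sqsq', group 1 = 'sq'; at [14:18] match 'sqsq', group 1 = 'sq'; at [18:22] match 'sqsq', group 1 = 'sq'.
Because there's exactly one group, `findall` drops the full match and keeps group 1 from each hit.

['sq', 'sq', 'sq', 'sq']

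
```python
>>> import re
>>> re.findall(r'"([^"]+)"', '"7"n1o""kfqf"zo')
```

Walking the string: at [0:3] match '"7"', group 1 = '7'; at [7:13] match '"kfqf"', group 1 = 'kfqf'.
`findall` collects group 1 from each match (2 total).

['7', 'kfqf']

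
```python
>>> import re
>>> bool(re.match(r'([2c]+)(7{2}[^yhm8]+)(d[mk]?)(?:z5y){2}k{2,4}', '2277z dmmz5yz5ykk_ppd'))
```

False

`match` is anchored at position 0; if the pattern doesn't fit there, it returns None.
Here the string doesn't start with a match, so the call returns None, and `bool(None)` is False.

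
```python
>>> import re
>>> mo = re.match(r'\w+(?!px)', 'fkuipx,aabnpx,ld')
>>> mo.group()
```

'fkuipx'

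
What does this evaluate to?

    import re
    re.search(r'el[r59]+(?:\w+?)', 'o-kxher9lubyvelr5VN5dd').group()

'elr5V'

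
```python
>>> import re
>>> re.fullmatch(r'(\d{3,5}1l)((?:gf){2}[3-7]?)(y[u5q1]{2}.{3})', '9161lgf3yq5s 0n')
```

None

Pattern: 3 to 5 of a digit, then the literal '1l' (captured); then the literal 'gf' repeated 2 times, then optionally a character in [3-7] (captured); then a literal 'y', then exactly 2 of one of [u5q1], then exactly 3 of any character (captured).
`re.fullmatch` is like wrapping the pattern in `^…$` (in single-line mode).
Here there's no way to consume every character, so the call returns None.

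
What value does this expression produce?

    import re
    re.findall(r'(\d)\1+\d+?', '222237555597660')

A backreference is literal: `\1` must see the identical characters the first group matched.
Because there's exactly one group, `findall` drops the full match and keeps group 1 from each hit.

['2', '5', '6']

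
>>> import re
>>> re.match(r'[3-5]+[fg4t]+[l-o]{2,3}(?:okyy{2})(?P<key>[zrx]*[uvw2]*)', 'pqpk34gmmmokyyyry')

`re.match` only tries the pattern at the start of the string.
Here the string doesn't start with a match, so the call returns None.

None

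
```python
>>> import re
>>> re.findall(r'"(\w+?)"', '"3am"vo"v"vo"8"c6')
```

Scanning left to right: at [0:5] match '"3am"', group 1 = '3am'; at [7:10] match '"v"', group 1 = 'v'; at [12:15] match '"8"', group 1 = '8'.
One capturing group, so `findall` returns just the captured substring from each match — 3 in all.

['3am', 'v', '8']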